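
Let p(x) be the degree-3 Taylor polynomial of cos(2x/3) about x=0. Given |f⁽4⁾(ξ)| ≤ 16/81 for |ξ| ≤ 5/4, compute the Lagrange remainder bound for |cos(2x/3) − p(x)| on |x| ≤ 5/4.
625/31104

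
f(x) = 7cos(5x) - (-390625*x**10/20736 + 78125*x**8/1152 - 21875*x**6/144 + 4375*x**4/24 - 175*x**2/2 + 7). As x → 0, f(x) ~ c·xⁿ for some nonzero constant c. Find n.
12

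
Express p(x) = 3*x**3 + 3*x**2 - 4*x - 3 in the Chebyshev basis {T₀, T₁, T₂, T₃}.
(-3/2)T₀ + (-7/4)T₁ + (3/2)T₂ + (3/4)T₃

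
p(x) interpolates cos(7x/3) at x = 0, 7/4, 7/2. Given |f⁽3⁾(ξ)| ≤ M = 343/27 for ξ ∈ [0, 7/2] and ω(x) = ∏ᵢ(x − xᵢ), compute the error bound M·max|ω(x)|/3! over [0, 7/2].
117649*sqrt(3)/46656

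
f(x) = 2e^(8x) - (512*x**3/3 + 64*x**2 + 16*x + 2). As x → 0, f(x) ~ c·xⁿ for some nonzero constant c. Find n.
4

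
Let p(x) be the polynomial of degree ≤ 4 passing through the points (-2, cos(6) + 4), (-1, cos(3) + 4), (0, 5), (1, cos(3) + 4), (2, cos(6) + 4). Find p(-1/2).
5*cos(3)/16 - cos(6)/64 + 301/64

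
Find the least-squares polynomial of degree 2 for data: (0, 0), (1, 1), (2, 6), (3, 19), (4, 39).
13/35 + (-124/35)x + (23/7)x²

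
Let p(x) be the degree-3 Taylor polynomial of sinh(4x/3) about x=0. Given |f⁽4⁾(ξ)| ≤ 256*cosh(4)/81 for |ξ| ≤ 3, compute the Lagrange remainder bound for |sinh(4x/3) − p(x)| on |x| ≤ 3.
32*cosh(4)/3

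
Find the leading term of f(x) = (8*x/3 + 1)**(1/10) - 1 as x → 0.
4*x/15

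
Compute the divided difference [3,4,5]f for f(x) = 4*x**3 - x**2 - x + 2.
47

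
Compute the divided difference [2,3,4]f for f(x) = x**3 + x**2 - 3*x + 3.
10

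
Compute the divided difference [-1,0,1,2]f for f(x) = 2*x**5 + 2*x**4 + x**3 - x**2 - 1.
15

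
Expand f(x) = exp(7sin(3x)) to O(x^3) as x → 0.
1 + 21*x + 441*x**2/2 + O(x**3)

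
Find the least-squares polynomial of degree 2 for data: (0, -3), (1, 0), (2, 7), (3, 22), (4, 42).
-14/5 + (-4/5)x + (3)x²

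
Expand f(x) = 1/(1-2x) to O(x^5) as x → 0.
1 + 2*x + 4*x**2 + 8*x**3 + 16*x**4 + O(x**5)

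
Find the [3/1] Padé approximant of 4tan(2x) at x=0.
32*x**3/3 + 8*x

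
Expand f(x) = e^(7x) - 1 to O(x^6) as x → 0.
7*x + 49*x**2/2 + 343*x**3/6 + 2401*x**4/24 + 16807*x**5/120 + O(x**6)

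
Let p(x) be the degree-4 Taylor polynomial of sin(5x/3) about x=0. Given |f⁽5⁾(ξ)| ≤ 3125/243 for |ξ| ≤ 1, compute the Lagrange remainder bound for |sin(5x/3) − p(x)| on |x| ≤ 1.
625/5832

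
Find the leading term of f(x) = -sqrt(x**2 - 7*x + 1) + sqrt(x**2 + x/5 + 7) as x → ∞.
18/5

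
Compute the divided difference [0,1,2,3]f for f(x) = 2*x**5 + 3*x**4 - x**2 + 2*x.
68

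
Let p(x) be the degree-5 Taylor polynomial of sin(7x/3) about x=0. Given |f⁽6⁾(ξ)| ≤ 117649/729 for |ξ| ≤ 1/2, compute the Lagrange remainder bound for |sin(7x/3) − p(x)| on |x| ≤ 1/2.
117649/33592320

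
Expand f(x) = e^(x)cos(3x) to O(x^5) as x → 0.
1 + x - 4*x**2 - 13*x**3/3 + 7*x**4/6 + O(x**5)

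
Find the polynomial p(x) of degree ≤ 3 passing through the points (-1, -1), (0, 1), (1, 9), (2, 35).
2*x**3 + 3*x**2 + 3*x + 1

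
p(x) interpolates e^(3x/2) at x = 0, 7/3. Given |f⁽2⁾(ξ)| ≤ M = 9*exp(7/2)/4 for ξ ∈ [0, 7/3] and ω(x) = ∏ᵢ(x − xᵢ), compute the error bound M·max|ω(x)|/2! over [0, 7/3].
49*exp(7/2)/32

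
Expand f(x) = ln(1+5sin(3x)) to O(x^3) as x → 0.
15*x - 225*x**2/2 + O(x**3)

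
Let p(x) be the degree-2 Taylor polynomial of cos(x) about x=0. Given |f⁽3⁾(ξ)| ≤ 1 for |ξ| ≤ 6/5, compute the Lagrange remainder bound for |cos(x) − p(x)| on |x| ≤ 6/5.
36/125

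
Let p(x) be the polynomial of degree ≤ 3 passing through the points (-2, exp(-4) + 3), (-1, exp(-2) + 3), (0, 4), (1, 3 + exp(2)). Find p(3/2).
(-5 + 21*exp(2) + (13 + 35*exp(2))*exp(4))*exp(-4)/16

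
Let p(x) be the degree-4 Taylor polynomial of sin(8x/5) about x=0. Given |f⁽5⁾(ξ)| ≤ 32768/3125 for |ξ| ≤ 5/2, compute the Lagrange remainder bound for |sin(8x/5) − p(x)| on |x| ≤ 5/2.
128/15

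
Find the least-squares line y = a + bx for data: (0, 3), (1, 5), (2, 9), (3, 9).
a = 16/5, b = 11/5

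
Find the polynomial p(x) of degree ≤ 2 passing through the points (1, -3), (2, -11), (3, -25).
-3*x**2 + x - 1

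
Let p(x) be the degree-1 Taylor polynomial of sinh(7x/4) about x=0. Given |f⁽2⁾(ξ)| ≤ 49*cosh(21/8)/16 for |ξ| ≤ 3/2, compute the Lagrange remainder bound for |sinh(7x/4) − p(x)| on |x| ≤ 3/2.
441*cosh(21/8)/128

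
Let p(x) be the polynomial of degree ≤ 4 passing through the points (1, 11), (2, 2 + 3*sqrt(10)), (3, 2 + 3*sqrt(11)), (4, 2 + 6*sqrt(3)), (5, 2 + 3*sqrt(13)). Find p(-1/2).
-2079*sqrt(10)/32 - 1155*sqrt(3)/16 + 945*sqrt(13)/128 + 10651/128 + 4455*sqrt(11)/64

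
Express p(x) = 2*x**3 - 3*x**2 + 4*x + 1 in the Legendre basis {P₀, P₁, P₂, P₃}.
(26/5)P₁ + (-2)P₂ + (4/5)P₃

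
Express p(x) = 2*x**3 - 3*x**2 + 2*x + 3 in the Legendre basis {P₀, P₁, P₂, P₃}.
(2)P₀ + (16/5)P₁ + (-2)P₂ + (4/5)P₃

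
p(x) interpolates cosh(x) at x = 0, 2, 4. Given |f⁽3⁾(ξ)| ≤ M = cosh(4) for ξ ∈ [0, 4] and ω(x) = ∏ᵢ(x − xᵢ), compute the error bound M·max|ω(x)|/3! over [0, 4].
8*sqrt(3)*cosh(4)/27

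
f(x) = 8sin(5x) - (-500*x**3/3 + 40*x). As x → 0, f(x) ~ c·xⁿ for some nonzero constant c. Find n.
5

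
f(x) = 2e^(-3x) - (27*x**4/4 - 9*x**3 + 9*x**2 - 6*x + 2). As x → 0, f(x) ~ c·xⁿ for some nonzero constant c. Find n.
5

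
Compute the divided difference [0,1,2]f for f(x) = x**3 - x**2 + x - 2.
2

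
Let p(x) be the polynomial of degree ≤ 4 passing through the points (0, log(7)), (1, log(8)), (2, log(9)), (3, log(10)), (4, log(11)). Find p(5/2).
log(3*11**(123/128)*3**(13/32)*5**(15/32)*7**(3/128)/11)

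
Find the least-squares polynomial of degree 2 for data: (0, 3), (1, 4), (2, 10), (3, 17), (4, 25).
89/35 + (99/70)x + (15/14)x²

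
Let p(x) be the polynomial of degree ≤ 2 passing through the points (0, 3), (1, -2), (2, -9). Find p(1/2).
3/4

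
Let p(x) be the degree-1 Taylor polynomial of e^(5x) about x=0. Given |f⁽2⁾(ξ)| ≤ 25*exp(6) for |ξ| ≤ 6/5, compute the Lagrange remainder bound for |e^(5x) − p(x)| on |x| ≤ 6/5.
18*exp(6)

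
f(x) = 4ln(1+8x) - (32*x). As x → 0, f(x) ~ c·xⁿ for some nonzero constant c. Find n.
2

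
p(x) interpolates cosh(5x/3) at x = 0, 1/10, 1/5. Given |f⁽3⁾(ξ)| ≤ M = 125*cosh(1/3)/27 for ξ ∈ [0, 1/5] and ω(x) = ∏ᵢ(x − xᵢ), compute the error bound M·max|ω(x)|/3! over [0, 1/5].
sqrt(3)*cosh(1/3)/5832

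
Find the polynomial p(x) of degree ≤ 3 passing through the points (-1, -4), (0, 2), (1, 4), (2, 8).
x**3 - 2*x**2 + 3*x + 2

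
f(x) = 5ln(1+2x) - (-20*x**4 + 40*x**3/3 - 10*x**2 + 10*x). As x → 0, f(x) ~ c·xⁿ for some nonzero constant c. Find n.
5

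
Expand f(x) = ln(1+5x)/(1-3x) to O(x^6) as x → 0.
5*x + 5*x**2/2 + 295*x**3/6 - 35*x**4/4 + 2395*x**5/4 + O(x**6)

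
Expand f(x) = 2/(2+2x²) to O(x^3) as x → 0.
1 - x**2 + O(x**3)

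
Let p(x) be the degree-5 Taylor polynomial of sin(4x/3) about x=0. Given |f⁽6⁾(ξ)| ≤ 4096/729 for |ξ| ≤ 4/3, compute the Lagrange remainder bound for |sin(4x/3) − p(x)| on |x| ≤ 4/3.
1048576/23914845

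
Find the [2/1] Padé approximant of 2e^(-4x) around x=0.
(16*x**2/3 - 16*x/3 + 2)/(4*x/3 + 1)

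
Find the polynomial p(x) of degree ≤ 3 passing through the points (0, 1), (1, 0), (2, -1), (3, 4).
x**3 - 3*x**2 + x + 1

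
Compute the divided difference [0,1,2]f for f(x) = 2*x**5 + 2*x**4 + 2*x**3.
50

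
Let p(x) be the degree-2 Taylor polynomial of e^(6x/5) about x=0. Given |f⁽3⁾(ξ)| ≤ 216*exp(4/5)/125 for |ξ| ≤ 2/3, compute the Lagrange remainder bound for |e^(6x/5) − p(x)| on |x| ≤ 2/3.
32*exp(4/5)/375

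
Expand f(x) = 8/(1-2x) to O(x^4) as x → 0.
8 + 16*x + 32*x**2 + 64*x**3 + O(x**4)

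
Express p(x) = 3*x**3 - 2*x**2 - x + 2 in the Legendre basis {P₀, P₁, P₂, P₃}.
(4/3)P₀ + (4/5)P₁ + (-4/3)P₂ + (6/5)P₃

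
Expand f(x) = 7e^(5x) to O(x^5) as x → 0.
7 + 35*x + 175*x**2/2 + 875*x**3/6 + 4375*x**4/24 + O(x**5)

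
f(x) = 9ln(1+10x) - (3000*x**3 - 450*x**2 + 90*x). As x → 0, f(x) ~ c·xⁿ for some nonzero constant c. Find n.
4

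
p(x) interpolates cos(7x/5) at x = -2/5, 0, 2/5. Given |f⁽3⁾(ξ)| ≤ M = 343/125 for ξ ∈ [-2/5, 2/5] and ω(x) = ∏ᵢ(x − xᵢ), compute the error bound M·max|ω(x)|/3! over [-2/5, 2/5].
2744*sqrt(3)/421875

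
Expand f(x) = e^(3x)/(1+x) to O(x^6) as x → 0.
1 + 2*x + 5*x**2/2 + 2*x**3 + 11*x**4/8 + 13*x**5/20 + O(x**6)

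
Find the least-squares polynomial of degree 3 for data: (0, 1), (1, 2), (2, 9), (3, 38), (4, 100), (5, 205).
155/126 + (-5/108)x + (-485/252)x² + (109/54)x³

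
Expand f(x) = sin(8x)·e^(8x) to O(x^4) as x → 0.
8*x + 64*x**2 + 512*x**3/3 + O(x**4)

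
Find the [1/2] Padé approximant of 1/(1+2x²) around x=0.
1/(2*x**2 + 1)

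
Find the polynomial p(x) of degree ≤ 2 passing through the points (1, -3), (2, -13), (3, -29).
-3*x**2 - x + 1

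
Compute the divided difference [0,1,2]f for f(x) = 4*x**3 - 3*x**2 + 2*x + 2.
9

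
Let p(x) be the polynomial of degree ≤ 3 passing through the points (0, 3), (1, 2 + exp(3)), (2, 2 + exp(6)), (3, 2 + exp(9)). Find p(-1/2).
-5*exp(9)/16 - 35*exp(3)/16 + 67/16 + 21*exp(6)/16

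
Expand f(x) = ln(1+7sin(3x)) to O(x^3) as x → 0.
21*x - 441*x**2/2 + O(x**3)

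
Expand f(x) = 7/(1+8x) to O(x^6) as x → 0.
7 - 56*x + 448*x**2 - 3584*x**3 + 28672*x**4 - 229376*x**5 + O(x**6)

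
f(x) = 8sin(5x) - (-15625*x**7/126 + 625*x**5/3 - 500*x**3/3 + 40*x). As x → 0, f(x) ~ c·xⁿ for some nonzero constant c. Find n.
9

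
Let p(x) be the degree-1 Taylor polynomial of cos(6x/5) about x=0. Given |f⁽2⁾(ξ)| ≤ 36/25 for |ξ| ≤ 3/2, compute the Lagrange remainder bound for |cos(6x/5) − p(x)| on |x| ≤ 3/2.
81/50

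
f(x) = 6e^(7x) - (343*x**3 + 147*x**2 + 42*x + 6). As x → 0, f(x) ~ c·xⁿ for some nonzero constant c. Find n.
4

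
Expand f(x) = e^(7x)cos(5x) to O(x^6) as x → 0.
1 + 7*x + 12*x**2 - 91*x**3/3 - 1081*x**4/6 - 11767*x**5/30 + O(x**6)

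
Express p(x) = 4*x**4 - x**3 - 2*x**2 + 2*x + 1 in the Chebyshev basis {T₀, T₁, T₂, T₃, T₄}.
(3/2)T₀ + (5/4)T₁ + T₂ + (-1/4)T₃ + (1/2)T₄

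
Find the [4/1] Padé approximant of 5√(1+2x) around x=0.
(3*x**4/8 - x**3 + 9*x**2/2 + 12*x + 5)/(7*x/5 + 1)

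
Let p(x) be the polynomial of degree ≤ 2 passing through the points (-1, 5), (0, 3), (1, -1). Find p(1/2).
5/4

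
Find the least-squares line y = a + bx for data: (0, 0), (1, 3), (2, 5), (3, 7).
a = 3/10, b = 23/10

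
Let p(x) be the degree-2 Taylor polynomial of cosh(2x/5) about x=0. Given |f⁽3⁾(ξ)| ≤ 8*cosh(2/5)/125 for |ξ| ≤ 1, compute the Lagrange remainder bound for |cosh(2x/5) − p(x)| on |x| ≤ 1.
4*cosh(2/5)/375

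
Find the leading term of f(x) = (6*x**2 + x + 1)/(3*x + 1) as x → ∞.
2*x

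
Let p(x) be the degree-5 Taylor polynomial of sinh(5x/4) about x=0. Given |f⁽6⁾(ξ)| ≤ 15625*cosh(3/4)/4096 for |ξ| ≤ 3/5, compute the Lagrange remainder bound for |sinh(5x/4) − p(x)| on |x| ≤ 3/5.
81*cosh(3/4)/327680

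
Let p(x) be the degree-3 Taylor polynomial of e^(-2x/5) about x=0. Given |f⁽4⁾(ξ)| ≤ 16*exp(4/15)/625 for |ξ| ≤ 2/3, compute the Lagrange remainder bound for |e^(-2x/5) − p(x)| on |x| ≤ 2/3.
32*exp(4/15)/151875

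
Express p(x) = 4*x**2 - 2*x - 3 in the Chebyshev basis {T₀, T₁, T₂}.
-T₀ + (-2)T₁ + (2)T₂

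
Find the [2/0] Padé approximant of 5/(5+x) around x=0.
x**2/25 - x/5 + 1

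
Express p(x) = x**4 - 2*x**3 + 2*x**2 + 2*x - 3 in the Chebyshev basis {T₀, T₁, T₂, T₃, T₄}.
(-13/8)T₀ + (1/2)T₁ + (3/2)T₂ + (-1/2)T₃ + (1/8)T₄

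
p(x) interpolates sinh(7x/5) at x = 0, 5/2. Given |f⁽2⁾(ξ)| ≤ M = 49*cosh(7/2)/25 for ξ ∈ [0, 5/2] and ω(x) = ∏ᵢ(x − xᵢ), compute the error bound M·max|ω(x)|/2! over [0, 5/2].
49*cosh(7/2)/32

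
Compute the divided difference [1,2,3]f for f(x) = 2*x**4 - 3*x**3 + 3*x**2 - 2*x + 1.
35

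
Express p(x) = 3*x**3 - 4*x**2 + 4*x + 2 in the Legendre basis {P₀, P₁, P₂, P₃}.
(2/3)P₀ + (29/5)P₁ + (-8/3)P₂ + (6/5)P₃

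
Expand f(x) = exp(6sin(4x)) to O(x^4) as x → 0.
1 + 24*x + 288*x**2 + 2240*x**3 + O(x**4)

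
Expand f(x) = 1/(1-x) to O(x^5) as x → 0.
1 + x + x**2 + x**3 + x**4 + O(x**5)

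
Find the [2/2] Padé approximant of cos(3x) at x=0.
(1 - 15*x**2/4)/(3*x**2/4 + 1)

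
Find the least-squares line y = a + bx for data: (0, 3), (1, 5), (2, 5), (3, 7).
a = 16/5, b = 6/5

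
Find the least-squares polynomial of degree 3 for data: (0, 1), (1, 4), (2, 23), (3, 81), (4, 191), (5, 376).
68/63 + (-47/378)x + (-4/9)x² + (167/54)x³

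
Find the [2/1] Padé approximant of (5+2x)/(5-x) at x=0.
(2*x/5 + 1)/(1 - x/5)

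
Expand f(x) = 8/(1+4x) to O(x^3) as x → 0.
8 - 32*x + 128*x**2 + O(x**3)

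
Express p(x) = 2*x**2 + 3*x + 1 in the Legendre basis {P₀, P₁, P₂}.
(5/3)P₀ + (3)P₁ + (4/3)P₂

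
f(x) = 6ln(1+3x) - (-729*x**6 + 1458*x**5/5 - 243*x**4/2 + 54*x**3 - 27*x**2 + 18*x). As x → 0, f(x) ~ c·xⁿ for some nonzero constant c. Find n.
7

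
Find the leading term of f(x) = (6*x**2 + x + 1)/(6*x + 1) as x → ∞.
x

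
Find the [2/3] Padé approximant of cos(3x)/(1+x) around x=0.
(1 - 15*x**2/4)/(3*x**3/4 + 3*x**2/4 + x + 1)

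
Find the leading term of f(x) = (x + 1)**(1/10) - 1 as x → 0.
x/10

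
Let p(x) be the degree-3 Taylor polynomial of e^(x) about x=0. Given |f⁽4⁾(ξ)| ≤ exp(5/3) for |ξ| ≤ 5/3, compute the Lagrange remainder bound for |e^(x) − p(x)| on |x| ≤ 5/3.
625*exp(5/3)/1944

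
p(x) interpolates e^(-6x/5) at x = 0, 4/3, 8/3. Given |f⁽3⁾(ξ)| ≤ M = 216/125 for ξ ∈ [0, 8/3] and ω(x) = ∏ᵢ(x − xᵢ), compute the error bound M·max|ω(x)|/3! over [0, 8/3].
512*sqrt(3)/3375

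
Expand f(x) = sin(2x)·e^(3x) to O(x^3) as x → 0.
2*x + 6*x**2 + O(x**3)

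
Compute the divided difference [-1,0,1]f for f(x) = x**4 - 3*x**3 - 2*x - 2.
1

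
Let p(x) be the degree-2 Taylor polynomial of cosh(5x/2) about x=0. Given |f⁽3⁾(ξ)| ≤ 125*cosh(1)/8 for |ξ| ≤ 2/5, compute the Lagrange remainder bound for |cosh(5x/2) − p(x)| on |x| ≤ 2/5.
cosh(1)/6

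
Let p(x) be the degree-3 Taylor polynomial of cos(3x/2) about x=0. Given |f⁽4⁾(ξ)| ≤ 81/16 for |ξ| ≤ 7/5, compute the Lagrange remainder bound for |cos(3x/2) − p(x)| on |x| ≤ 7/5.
64827/80000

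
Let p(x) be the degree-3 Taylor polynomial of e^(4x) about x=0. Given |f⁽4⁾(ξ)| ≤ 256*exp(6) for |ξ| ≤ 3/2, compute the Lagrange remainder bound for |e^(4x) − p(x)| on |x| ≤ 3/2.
54*exp(6)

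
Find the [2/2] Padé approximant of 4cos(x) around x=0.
(4 - 5*x**2/3)/(x**2/12 + 1)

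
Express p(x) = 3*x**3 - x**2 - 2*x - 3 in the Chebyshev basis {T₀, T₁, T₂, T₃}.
(-7/2)T₀ + (1/4)T₁ + (-1/2)T₂ + (3/4)T₃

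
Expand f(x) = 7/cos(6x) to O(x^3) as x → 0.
7 + 126*x**2 + O(x**3)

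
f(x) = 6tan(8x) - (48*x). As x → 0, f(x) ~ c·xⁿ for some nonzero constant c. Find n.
3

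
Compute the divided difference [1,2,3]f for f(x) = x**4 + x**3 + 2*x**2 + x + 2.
33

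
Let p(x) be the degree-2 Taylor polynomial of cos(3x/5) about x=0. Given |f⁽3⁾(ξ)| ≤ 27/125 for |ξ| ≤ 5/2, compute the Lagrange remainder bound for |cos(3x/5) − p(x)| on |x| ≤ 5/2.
9/16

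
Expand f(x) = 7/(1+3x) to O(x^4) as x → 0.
7 - 21*x + 63*x**2 - 189*x**3 + O(x**4)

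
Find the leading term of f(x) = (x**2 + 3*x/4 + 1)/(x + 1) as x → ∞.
x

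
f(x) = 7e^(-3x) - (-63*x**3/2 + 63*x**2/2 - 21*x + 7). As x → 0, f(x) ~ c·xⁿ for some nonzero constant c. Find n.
4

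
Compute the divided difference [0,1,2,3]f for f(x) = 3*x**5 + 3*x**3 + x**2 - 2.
78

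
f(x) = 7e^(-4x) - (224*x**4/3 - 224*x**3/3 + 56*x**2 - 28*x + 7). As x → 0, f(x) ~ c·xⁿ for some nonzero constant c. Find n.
5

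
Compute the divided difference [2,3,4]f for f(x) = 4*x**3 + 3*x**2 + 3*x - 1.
39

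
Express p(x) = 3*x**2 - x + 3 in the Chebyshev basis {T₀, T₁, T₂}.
(9/2)T₀ - T₁ + (3/2)T₂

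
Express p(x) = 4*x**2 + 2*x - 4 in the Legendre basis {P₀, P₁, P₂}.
(-8/3)P₀ + (2)P₁ + (8/3)P₂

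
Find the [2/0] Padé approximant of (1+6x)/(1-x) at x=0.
7*x**2 + 7*x + 1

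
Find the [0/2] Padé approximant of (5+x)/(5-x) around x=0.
1/(2*x**2/25 - 2*x/5 + 1)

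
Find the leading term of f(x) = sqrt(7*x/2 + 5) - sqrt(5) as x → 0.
7*sqrt(5)*x/20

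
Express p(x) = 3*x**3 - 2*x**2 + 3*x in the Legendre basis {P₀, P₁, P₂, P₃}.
(-2/3)P₀ + (24/5)P₁ + (-4/3)P₂ + (6/5)P₃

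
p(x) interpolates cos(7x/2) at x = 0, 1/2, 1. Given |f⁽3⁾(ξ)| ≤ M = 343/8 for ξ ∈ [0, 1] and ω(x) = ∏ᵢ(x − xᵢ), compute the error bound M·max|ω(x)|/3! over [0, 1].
343*sqrt(3)/1728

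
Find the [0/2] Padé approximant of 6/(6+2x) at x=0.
1/(x/3 + 1)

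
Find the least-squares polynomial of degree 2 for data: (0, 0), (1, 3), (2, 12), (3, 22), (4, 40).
1/35 + (73/70)x + (31/14)x²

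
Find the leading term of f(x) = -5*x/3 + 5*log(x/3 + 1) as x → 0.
-5*x**2/18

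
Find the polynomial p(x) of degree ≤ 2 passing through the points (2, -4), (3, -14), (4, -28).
4 - 2*x**2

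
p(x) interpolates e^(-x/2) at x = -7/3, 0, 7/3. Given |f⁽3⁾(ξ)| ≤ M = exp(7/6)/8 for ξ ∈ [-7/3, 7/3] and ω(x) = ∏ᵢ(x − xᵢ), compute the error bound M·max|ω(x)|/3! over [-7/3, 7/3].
343*sqrt(3)*exp(7/6)/5832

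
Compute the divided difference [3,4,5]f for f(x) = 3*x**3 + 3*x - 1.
36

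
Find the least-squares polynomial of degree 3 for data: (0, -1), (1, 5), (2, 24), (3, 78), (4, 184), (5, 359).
-101/126 + (2861/756)x + (-106/63)x² + (331/108)x³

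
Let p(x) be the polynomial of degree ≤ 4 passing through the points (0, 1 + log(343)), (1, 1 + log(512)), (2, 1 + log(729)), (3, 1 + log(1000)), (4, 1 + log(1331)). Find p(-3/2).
1 + log(2674547297698374264627183411732207537069567390474128814152676841976093056220135929130377352411751*11**(49/128)*3**(7/32)*5**(29/32)*7**(9/128)/251084069415467230553431576928306656644094217778561380515840000000000000000000000000000000000000)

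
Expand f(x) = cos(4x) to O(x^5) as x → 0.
1 - 8*x**2 + 32*x**4/3 + O(x**5)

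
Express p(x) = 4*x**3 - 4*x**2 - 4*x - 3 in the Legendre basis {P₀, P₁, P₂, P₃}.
(-13/3)P₀ + (-8/5)P₁ + (-8/3)P₂ + (8/5)P₃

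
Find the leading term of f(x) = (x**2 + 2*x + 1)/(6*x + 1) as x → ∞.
x/6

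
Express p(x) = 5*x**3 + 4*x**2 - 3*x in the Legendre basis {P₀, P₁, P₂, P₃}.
(4/3)P₀ + (8/3)P₂ + (2)P₃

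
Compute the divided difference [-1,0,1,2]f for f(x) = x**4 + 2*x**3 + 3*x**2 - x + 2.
4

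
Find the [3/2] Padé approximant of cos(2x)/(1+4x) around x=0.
(172*x**3/21 - 43*x**2/21 - 4*x + 1)/(1 - 337*x**2/21)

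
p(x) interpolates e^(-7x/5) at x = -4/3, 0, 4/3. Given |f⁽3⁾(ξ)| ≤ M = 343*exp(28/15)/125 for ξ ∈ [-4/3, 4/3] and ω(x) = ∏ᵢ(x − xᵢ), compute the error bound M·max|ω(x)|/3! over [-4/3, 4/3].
21952*sqrt(3)*exp(28/15)/91125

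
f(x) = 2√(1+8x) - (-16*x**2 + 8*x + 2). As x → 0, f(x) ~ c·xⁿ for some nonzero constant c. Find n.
3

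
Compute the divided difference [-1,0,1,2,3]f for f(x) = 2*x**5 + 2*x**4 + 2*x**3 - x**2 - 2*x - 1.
12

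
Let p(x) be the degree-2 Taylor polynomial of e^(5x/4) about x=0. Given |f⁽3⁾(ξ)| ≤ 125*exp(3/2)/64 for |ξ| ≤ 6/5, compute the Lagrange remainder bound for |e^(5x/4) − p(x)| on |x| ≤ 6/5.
9*exp(3/2)/16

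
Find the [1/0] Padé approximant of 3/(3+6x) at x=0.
1 - 2*x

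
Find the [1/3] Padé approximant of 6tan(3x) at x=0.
18*x/(1 - 3*x**2)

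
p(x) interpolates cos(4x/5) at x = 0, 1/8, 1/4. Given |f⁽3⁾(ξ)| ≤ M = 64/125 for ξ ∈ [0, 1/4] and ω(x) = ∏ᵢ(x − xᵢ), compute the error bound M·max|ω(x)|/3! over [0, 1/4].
sqrt(3)/27000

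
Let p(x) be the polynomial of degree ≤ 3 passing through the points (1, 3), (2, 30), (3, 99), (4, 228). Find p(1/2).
-3/8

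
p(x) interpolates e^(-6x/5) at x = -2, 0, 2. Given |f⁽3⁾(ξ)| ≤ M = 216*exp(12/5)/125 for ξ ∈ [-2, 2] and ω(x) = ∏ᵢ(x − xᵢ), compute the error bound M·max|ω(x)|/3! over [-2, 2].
64*sqrt(3)*exp(12/5)/125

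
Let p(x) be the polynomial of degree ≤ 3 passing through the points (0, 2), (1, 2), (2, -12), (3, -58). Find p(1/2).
21/8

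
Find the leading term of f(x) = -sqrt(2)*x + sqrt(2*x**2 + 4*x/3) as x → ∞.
sqrt(2)/3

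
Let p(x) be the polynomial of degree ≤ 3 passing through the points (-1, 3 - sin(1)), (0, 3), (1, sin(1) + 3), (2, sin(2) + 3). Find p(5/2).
-15*sin(1)/8 + 35*sin(2)/16 + 3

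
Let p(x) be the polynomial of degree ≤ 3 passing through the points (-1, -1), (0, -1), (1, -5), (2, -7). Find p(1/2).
-23/8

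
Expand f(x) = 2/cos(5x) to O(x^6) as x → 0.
2 + 25*x**2 + 3125*x**4/12 + O(x**6)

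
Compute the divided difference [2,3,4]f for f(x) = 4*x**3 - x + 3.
36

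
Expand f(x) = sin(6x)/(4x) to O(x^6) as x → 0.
3/2 - 9*x**2 + 81*x**4/5 + O(x**6)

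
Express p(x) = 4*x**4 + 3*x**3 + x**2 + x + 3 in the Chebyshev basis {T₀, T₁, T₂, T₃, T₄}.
(5)T₀ + (13/4)T₁ + (5/2)T₂ + (3/4)T₃ + (1/2)T₄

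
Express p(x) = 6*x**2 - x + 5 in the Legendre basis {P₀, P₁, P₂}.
(7)P₀ - P₁ + (4)P₂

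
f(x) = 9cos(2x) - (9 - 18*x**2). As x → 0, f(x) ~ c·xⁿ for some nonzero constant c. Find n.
4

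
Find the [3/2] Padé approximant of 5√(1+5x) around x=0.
(625*x**3/32 + 1125*x**2/16 + 75*x/2 + 5)/(75*x**2/16 + 5*x + 1)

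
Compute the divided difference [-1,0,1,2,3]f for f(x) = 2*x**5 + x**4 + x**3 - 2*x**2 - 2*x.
11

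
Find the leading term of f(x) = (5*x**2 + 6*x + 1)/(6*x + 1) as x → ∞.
5*x/6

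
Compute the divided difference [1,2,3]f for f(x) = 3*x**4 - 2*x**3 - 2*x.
63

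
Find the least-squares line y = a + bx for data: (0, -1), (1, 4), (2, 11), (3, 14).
a = -4/5, b = 26/5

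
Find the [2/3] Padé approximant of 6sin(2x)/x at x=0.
(12 - 28*x**2/5)/(x**2/5 + 1)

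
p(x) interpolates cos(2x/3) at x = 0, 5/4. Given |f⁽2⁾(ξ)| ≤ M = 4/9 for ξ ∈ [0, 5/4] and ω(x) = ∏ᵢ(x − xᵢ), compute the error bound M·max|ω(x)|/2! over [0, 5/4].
25/288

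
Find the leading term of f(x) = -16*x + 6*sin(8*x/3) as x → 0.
-512*x**3/27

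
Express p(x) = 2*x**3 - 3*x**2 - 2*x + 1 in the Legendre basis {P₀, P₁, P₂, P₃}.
(-4/5)P₁ + (-2)P₂ + (4/5)P₃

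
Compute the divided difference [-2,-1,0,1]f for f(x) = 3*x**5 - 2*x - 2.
15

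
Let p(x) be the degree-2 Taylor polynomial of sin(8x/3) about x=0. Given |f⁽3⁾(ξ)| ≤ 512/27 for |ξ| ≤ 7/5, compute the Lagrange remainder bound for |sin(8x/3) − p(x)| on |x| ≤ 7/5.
87808/10125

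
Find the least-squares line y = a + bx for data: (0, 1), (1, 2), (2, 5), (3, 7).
a = 3/5, b = 21/10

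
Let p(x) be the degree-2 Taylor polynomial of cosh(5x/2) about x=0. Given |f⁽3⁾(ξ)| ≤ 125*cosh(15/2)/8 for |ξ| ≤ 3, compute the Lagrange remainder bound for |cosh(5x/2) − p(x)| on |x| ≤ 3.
1125*cosh(15/2)/16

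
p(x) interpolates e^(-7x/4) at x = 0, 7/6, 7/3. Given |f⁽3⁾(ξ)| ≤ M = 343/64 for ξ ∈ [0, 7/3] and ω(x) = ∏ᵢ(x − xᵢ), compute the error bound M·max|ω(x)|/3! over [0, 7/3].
117649*sqrt(3)/373248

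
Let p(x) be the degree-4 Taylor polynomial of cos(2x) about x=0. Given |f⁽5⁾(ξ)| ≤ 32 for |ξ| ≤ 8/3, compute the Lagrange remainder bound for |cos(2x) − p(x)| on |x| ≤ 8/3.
131072/3645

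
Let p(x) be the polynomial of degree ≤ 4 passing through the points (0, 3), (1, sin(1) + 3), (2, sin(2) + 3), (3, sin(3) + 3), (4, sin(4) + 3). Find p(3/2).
-5*sin(3)/32 + 3*sin(4)/128 + 15*sin(1)/32 + 45*sin(2)/64 + 3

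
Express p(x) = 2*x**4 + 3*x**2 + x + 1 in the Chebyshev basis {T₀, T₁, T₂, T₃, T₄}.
(13/4)T₀ + T₁ + (5/2)T₂ + (1/4)T₄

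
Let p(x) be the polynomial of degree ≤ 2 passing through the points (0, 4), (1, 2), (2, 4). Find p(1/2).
5/2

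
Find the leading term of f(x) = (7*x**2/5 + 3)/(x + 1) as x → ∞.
7*x/5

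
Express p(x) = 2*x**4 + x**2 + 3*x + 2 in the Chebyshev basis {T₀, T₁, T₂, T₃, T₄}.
(13/4)T₀ + (3)T₁ + (3/2)T₂ + (1/4)T₄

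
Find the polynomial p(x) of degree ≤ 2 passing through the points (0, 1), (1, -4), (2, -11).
-x**2 - 4*x + 1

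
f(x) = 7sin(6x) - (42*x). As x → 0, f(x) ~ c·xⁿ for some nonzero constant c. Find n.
3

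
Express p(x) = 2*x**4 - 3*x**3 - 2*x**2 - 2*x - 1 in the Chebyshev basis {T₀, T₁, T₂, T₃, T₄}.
(-5/4)T₀ + (-17/4)T₁ + (-3/4)T₃ + (1/4)T₄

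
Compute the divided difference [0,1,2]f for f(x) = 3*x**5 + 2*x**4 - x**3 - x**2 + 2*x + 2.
55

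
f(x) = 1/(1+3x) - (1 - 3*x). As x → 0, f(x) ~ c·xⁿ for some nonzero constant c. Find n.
2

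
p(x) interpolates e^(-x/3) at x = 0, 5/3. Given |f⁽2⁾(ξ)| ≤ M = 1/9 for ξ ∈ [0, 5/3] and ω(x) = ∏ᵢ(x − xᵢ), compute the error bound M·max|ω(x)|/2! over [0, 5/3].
25/648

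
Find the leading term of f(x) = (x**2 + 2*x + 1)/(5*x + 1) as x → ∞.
x/5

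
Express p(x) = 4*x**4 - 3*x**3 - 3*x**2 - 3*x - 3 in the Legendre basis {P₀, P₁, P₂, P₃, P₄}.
(-16/5)P₀ + (-24/5)P₁ + (2/7)P₂ + (-6/5)P₃ + (32/35)P₄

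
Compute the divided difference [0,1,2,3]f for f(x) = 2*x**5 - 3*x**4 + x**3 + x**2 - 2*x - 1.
33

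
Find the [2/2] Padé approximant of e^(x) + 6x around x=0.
(-145*x**2/132 + 149*x/22 + 1)/(-x**2/132 - 5*x/22 + 1)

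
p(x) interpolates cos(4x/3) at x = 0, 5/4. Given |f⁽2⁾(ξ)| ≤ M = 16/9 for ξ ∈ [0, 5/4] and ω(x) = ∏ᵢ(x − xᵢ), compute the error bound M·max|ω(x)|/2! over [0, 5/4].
25/72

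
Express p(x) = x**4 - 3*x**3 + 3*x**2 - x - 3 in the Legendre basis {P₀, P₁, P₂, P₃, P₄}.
(-9/5)P₀ + (-14/5)P₁ + (18/7)P₂ + (-6/5)P₃ + (8/35)P₄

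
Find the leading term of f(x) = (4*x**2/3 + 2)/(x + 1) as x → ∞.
4*x/3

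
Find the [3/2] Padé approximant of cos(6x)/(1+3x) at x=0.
(36*x**3 - 12*x**2 - 3*x + 1)/(1 - 3*x**2)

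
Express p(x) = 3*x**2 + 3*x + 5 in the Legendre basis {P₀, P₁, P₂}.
(6)P₀ + (3)P₁ + (2)P₂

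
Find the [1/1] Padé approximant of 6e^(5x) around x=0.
(15*x + 6)/(1 - 5*x/2)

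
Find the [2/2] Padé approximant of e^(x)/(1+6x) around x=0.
(397*x**2/2316 + 259*x/386 + 1)/(-4571*x**2/2316 + 2189*x/386 + 1)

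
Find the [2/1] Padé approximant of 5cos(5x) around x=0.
5 - 125*x**2/2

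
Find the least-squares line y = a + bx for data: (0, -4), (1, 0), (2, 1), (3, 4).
a = -7/2, b = 5/2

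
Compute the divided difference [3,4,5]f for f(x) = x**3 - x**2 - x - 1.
11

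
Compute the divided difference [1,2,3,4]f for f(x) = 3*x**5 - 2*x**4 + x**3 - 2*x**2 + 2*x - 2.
176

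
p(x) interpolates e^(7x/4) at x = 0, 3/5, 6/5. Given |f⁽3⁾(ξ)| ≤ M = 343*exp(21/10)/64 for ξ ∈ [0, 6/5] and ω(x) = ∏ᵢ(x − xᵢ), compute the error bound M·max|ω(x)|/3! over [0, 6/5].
343*sqrt(3)*exp(21/10)/8000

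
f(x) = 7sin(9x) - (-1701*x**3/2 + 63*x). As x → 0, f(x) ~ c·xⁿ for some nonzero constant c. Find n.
5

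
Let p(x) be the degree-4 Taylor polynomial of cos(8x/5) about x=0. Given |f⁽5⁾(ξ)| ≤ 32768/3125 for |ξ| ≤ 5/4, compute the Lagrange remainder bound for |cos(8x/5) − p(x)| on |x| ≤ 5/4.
4/15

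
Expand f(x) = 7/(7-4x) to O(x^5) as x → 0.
1 + 4*x/7 + 16*x**2/49 + 64*x**3/343 + 256*x**4/2401 + O(x**5)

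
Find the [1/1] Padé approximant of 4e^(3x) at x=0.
(6*x + 4)/(1 - 3*x/2)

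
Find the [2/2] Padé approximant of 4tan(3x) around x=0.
12*x/(1 - 3*x**2)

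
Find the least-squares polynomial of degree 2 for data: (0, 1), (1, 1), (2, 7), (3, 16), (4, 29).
26/35 + (-83/70)x + (29/14)x²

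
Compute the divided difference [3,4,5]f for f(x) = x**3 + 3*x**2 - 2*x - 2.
15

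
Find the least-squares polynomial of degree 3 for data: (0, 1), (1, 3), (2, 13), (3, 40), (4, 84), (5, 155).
131/126 + (-893/756)x + (251/126)x² + (95/108)x³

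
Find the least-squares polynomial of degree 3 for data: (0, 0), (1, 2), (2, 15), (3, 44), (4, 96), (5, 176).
-1/63 + (-241/189)x + (43/18)x² + (53/54)x³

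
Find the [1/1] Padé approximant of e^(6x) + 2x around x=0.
(23*x/4 + 1)/(1 - 9*x/4)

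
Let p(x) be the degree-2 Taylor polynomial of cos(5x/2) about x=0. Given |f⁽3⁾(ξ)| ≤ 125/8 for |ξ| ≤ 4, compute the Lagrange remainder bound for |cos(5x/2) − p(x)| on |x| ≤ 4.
500/3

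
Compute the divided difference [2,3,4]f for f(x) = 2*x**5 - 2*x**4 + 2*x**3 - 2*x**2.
476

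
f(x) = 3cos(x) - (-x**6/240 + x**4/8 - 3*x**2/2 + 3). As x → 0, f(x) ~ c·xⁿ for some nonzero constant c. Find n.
8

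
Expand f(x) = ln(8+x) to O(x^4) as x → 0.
log(8) + x/8 - x**2/128 + x**3/1536 + O(x**4)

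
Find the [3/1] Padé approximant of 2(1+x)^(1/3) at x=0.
(-2*x**3/81 + 2*x**2/9 + 2*x + 2)/(2*x/3 + 1)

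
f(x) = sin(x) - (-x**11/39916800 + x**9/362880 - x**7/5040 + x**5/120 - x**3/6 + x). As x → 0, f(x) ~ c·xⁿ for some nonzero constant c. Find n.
13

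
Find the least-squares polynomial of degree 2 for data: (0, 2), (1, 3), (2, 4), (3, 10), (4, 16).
15/7 + (-11/14)x + (15/14)x²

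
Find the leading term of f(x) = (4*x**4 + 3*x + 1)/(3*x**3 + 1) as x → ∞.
4*x/3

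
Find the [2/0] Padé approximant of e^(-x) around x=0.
x**2/2 - x + 1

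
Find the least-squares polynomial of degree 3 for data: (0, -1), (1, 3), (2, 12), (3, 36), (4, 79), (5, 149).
-8/9 + (472/189)x + (-19/126)x² + (61/54)x³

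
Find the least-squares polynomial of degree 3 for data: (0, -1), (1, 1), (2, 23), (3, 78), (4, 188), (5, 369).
-7/6 + (-41/252)x + (-1/42)x² + (107/36)x³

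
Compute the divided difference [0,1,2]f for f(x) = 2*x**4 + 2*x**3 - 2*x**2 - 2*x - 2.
18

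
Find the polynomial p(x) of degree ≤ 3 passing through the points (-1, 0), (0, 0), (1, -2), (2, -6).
-x**2 - x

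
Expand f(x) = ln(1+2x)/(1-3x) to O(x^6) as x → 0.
2*x + 4*x**2 + 44*x**3/3 + 40*x**4 + 632*x**5/5 + O(x**6)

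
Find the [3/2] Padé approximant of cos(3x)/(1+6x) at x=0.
(387*x**3/14 - 129*x**2/28 - 6*x + 1)/(1 - 1011*x**2/28)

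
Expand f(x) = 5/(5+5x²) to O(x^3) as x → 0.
1 - x**2 + O(x**3)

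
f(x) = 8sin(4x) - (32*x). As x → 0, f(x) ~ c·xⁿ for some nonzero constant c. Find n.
3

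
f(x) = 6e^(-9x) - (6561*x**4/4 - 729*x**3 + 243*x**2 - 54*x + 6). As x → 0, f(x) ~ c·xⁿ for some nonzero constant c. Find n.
5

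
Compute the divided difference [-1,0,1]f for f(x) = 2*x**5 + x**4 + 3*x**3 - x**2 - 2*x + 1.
0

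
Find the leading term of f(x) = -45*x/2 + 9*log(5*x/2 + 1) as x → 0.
-225*x**2/8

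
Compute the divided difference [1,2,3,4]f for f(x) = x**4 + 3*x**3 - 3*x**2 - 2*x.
13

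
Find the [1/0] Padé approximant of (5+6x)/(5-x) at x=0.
7*x/5 + 1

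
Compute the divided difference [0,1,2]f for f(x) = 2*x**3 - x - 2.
6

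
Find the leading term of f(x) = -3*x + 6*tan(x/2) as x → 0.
x**3/4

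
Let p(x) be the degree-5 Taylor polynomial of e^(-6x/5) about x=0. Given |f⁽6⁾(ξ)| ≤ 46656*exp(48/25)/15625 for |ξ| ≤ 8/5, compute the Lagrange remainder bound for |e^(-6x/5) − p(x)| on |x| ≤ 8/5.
84934656*exp(48/25)/1220703125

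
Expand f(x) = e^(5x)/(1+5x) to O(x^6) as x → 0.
1 + 25*x**2/2 - 125*x**3/3 + 1875*x**4/8 - 6875*x**5/6 + O(x**6)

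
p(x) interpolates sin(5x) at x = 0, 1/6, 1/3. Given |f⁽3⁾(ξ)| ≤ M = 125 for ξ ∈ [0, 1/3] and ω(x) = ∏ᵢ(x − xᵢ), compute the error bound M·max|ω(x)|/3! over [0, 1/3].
125*sqrt(3)/5832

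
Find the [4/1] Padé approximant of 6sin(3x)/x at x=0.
243*x**4/20 - 27*x**2 + 18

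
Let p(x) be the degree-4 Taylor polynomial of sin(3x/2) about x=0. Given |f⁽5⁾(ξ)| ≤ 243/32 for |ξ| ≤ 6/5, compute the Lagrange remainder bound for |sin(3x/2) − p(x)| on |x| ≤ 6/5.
19683/125000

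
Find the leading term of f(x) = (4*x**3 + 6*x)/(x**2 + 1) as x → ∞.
4*x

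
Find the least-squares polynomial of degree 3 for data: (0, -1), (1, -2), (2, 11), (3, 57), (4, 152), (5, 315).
-41/42 + (-631/252)x + (-19/12)x² + (53/18)x³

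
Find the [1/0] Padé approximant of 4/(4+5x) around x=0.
1 - 5*x/4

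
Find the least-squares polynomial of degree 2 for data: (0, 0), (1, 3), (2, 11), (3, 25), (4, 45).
4/35 + (-8/35)x + (20/7)x²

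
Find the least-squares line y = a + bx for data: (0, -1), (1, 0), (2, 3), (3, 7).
a = -9/5, b = 27/10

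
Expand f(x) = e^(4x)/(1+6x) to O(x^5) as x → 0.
1 - 2*x + 20*x**2 - 328*x**3/3 + 2000*x**4/3 + O(x**5)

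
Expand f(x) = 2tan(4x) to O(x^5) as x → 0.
8*x + 128*x**3/3 + O(x**5)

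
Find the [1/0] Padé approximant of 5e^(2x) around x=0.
10*x + 5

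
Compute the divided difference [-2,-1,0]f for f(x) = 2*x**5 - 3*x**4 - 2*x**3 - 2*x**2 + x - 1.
-47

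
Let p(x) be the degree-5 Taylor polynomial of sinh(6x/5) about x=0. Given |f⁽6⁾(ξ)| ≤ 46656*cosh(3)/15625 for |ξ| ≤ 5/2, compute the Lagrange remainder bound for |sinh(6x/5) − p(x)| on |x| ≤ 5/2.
81*cosh(3)/80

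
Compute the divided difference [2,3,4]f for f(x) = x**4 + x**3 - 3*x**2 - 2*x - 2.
61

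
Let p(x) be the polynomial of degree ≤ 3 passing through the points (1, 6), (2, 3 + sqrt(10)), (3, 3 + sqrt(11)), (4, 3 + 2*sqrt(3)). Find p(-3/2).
-495*sqrt(10)/16 - 105*sqrt(3)/8 + 741/16 + 385*sqrt(11)/16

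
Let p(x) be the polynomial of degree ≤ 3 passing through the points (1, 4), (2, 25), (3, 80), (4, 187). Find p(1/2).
5/8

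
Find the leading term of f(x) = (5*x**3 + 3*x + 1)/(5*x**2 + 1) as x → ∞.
x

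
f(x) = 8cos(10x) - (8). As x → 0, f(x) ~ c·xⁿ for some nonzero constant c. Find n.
2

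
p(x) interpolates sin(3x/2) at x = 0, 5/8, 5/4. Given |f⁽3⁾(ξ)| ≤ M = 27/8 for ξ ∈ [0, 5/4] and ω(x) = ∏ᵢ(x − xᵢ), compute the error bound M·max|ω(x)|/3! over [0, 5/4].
125*sqrt(3)/4096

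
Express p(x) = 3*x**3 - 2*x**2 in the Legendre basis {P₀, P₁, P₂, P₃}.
(-2/3)P₀ + (9/5)P₁ + (-4/3)P₂ + (6/5)P₃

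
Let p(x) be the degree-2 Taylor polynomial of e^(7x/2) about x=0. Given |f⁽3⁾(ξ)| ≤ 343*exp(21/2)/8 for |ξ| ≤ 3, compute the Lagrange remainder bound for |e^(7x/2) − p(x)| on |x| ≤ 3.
3087*exp(21/2)/16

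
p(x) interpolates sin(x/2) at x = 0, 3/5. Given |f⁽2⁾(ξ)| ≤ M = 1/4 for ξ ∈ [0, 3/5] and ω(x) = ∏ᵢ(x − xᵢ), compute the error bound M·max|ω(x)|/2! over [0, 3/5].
9/800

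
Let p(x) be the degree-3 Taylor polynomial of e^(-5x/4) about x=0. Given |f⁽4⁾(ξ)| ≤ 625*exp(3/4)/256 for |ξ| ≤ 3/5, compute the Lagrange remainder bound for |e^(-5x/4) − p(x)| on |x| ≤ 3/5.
27*exp(3/4)/2048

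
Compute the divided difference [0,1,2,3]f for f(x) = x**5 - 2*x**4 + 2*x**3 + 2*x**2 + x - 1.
15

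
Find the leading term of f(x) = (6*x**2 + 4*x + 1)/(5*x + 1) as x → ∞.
6*x/5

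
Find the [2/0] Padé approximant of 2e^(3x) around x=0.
9*x**2 + 6*x + 2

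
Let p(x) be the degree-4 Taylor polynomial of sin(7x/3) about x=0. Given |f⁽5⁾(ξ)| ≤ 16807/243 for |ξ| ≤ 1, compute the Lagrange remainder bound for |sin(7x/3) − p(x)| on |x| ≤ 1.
16807/29160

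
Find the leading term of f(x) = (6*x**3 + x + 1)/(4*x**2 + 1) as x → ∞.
3*x/2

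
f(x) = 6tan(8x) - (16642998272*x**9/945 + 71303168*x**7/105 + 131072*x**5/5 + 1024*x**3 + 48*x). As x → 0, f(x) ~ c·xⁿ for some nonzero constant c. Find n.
11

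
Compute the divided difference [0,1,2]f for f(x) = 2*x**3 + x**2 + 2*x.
7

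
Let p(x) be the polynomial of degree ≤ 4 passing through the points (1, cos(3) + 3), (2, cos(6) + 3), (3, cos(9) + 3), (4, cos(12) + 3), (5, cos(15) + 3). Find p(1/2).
-105*cos(6)/32 + 189*cos(9)/64 + 315*cos(3)/128 - 45*cos(12)/32 + 35*cos(15)/128 + 3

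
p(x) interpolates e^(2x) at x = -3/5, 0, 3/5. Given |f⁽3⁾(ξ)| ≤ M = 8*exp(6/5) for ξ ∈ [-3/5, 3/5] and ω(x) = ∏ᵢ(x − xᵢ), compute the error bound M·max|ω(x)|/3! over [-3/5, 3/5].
8*sqrt(3)*exp(6/5)/125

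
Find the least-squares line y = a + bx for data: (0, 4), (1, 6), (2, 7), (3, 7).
a = 9/2, b = 1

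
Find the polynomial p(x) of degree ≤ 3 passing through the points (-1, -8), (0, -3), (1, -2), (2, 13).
3*x**3 - 2*x**2 - 3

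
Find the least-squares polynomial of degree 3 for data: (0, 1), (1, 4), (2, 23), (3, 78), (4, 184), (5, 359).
139/126 + (-295/756)x + (11/252)x² + (155/54)x³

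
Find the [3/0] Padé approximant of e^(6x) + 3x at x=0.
36*x**3 + 18*x**2 + 9*x + 1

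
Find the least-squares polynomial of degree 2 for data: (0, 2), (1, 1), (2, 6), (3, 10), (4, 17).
54/35 + (-27/70)x + (15/14)x²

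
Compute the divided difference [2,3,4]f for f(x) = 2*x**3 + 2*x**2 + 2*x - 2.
20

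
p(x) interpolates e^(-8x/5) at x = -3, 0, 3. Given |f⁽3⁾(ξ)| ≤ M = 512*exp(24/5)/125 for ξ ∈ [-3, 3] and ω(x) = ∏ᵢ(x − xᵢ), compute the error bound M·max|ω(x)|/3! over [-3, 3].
512*sqrt(3)*exp(24/5)/125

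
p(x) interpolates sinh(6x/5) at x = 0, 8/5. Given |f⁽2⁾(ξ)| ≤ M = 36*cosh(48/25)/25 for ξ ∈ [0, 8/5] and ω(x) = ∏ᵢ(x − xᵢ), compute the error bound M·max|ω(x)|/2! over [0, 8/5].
288*cosh(48/25)/625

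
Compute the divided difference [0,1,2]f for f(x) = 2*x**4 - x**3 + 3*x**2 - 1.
14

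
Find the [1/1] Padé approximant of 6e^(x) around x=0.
(3*x + 6)/(1 - x/2)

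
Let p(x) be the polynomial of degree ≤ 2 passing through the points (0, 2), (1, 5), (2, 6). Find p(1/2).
15/4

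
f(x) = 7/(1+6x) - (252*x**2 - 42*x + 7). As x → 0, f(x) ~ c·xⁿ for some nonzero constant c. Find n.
3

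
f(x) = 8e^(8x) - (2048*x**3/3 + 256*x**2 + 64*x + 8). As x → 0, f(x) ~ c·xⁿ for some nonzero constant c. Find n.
4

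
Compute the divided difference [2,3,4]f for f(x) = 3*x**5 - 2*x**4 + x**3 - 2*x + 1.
754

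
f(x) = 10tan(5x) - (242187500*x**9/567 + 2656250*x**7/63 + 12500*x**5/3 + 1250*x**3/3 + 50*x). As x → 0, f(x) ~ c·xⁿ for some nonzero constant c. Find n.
11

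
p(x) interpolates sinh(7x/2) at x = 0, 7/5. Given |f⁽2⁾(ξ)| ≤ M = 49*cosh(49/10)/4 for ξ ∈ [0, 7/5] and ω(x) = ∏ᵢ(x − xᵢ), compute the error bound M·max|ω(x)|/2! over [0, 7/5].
2401*cosh(49/10)/800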